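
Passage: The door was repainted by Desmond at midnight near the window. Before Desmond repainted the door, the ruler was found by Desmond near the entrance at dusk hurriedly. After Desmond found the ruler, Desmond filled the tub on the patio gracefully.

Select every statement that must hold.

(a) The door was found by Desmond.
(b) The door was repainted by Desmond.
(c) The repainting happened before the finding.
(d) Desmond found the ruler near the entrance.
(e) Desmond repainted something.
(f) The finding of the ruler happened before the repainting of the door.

(a) Not entailed — Desmond found the ruler, not the door; the door belongs to the repainting event.
(b) Entailed — every conjunct here is already in the original repainting event.
(c) Not entailed — the narrative places the finding before the repainting, not after.
(d) Entailed — dropping 'hurriedly', 'at dusk' leaves a sub-description the original still satisfies.
(e) Entailed — this follows by dropping conjuncts from the repainting event's description.
(f) Entailed — the narrative places the finding before the repainting.

(b), (d), (e), (f)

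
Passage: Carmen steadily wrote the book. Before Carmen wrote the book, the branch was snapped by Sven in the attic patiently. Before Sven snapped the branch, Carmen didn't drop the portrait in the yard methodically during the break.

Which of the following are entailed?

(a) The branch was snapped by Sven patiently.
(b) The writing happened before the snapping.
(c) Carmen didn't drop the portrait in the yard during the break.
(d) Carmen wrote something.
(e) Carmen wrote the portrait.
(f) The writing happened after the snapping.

(a) Entailed — every conjunct here is already in the original snapping event.
(b) Not entailed — the narrative places the snapping before the writing, not after.
(c) Not entailed — dropping 'methodically' under negation is not valid — the original leaves open that Carmen dropped the portrait some other way.
(d) Entailed — the original entails any weakening of itself; this just drops 'steadily' and generalizes the patient.
(e) Not entailed — Carmen wrote the book, not the portrait; the portrait belongs to the dropping event.
(f) Entailed — the narrative places the snapping before the writing.

(a), (d), (f)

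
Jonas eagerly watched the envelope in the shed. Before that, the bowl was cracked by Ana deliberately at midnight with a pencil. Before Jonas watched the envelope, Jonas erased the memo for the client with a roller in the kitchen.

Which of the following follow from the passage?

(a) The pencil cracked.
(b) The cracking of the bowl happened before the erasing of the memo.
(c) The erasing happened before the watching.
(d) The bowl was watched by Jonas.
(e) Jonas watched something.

(a) Not entailed — the bowl is what cracked, not the pencil.
(b) Not entailed — the narrative doesn't order the cracking relative to the erasing.
(c) Entailed — the narrative places the erasing before the watching.
(d) Not entailed — Jonas watched the envelope, not the bowl; the bowl belongs to the cracking event.
(e) Entailed — this follows by dropping conjuncts from the watching event's description.

(c), (e)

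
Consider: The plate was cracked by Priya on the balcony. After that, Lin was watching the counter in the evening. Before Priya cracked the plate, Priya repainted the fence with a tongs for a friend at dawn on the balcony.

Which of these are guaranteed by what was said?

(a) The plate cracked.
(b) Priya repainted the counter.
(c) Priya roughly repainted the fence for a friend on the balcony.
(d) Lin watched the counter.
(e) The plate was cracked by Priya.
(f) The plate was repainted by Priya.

(a), (d), (e)

(a) Entailed — 'Priya cracked the plate' is causative; it entails the inchoative 'the plate cracked'.
(b) Not entailed — Priya repainted the fence, not the counter; the counter belongs to the watching event.
(c) Not entailed — 'roughly' adds information not in the original event.
(d) Entailed — 'watch' is an activity; 'was watching' entails that some watching happened, so 'watched' holds.
(e) Entailed — every conjunct here is already in the original cracking event.
(f) Not entailed — Priya repainted the fence, not the plate; the plate belongs to the cracking event.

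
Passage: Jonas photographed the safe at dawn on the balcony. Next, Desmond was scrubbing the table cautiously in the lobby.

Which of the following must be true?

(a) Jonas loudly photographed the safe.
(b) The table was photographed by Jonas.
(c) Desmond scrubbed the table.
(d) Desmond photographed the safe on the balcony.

(c)

(a) Not entailed — 'loudly' adds information not in the original event.
(b) Not entailed — Jonas photographed the safe, not the table; the table belongs to the scrubbing event.
(c) Entailed — 'scrub' is an activity; 'was scrubbing' entails that some scrubbing happened, so 'scrubbed' holds.
(d) Not entailed — the passage has Jonas photographing the safe, not Desmond.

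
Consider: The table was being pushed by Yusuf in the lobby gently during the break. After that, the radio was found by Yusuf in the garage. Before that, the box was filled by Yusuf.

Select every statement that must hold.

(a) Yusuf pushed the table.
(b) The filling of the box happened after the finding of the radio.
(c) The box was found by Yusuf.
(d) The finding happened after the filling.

(a), (d)

(a) Entailed — 'push' is an activity; 'was pushing' entails that some pushing happened, so 'pushed' holds.
(b) Not entailed — the narrative places the filling before the finding, not after.
(c) Not entailed — Yusuf found the radio, not the box; the box belongs to the filling event.
(d) Entailed — the narrative places the filling before the finding.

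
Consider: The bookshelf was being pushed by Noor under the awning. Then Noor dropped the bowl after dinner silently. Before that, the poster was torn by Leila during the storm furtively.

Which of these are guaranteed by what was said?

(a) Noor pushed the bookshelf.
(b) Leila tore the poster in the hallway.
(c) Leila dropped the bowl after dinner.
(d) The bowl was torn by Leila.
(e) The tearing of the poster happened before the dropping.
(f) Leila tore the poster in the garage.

(a), (e)

(a) Entailed — 'push' is an activity; 'was pushing' entails that some pushing happened, so 'pushed' holds.
(b) Not entailed — 'in the hallway' adds information not in the original event.
(c) Not entailed — the passage has Noor dropping the bowl, not Leila.
(d) Not entailed — Leila tore the poster, not the bowl; the bowl belongs to the dropping event.
(e) Entailed — the narrative places the tearing before the dropping.
(f) Not entailed — 'in the garage' adds information not in the original event.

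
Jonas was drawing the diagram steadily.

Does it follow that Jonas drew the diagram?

'was drawing' is progressive; for an accomplishment like 'draw the diagram', it doesn't entail completion.

no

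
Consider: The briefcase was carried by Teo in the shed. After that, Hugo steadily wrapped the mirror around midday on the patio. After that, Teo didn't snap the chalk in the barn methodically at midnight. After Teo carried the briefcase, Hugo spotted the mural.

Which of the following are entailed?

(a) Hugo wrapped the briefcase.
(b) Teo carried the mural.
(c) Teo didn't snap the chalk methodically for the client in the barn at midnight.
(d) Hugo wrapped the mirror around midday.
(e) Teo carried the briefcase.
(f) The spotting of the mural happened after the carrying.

(c), (d), (e), (f)

(a) Not entailed — Hugo wrapped the mirror, not the briefcase; the briefcase belongs to the carrying event.
(b) Not entailed — Teo carried the briefcase, not the mural; the mural belongs to the spotting event.
(c) Entailed — under negation, adding a further restriction is entailed: if no such snapping event occurred, none occurred for the client either.
(d) Entailed — every conjunct here is already in the original wrapping event.
(e) Entailed — dropping 'in the shed' leaves a sub-description the original still satisfies.
(f) Entailed — the narrative places the carrying before the spotting.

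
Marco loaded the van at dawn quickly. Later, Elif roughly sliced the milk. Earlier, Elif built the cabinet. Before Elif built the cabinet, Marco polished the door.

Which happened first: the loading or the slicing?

the loading

The connectives place the loading before the slicing.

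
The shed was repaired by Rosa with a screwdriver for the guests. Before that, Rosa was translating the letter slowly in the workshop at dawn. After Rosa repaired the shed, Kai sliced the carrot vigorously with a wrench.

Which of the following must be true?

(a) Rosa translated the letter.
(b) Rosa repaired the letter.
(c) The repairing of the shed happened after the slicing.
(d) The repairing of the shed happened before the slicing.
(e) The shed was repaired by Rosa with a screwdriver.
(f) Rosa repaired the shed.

(d), (e), (f)

(a) Not entailed — 'was translating' is progressive on an accomplishment; it does not entail the completed 'translated'.
(b) Not entailed — Rosa repaired the shed, not the letter; the letter belongs to the translating event.
(c) Not entailed — the narrative places the repairing before the slicing, not after.
(d) Entailed — the narrative places the repairing before the slicing.
(e) Entailed — the original entails any weakening of itself; this just drops 'for the guests'.
(f) Entailed — every conjunct here is already in the original repairing event.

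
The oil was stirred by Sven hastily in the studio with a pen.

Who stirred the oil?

'Sven' marks the agent of the stirring event.

Sven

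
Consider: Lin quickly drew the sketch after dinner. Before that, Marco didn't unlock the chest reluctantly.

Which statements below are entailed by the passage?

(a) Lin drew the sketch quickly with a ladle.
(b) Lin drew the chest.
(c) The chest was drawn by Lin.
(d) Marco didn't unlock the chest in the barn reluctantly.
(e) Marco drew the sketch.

(a) Not entailed — 'with a ladle' adds information not in the original event.
(b) Not entailed — Lin drew the sketch, not the chest; the chest belongs to the unlocking event.
(c) Not entailed — Lin drew the sketch, not the chest; the chest belongs to the unlocking event.
(d) Entailed — under negation, adding a further restriction is entailed: if no such unlocking event occurred, none occurred in the barn either.
(e) Not entailed — the passage has Lin drawing the sketch, not Marco.

(d)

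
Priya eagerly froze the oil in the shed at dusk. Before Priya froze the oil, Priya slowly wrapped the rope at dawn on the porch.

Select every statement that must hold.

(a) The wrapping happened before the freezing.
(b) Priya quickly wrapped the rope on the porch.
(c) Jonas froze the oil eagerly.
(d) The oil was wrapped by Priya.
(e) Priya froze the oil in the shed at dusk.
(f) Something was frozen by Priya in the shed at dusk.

(a), (e), (f)

(a) Entailed — the narrative places the wrapping before the freezing.
(b) Not entailed — 'quickly' adds a manner not in (and inconsistent with) the original.
(c) Not entailed — the passage has Priya freezing the oil, not Jonas.
(d) Not entailed — Priya wrapped the rope, not the oil; the oil belongs to the freezing event.
(e) Entailed — every conjunct here is already in the original freezing event.
(f) Entailed — the original entails any weakening of itself; this just drops 'eagerly' and generalizes the patient.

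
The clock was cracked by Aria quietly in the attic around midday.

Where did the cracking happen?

'in the attic' marks the location of the cracking event.

in the attic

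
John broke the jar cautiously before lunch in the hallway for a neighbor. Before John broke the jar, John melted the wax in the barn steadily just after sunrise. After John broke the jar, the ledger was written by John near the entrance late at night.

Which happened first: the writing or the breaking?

the breaking

The connectives place the breaking before the writing.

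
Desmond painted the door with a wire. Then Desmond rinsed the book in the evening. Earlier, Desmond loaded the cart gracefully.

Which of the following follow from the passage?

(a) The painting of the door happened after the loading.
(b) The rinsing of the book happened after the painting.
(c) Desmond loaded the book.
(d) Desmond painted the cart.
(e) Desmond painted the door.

(b), (e)

(a) Not entailed — the narrative doesn't order the loading relative to the painting.
(b) Entailed — the narrative places the painting before the rinsing.
(c) Not entailed — Desmond loaded the cart, not the book; the book belongs to the rinsing event.
(d) Not entailed — Desmond painted the door, not the cart; the cart belongs to the loading event.
(e) Entailed — dropping 'with a wire' leaves a sub-description the original still satisfies.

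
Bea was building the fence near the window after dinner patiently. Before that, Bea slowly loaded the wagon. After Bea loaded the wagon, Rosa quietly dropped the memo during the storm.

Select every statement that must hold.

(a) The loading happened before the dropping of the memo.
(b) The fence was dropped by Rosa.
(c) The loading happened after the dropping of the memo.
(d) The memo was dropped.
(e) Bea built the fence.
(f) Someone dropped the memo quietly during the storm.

(a), (d), (f)

(a) Entailed — the narrative places the loading before the dropping.
(b) Not entailed — Rosa dropped the memo, not the fence; the fence belongs to the building event.
(c) Not entailed — the narrative places the loading before the dropping, not after.
(d) Entailed — every conjunct here is already in the original dropping event.
(e) Not entailed — 'was building' is progressive on an accomplishment; it does not entail the completed 'built'.
(f) Entailed — this follows by dropping conjuncts from the dropping event's description.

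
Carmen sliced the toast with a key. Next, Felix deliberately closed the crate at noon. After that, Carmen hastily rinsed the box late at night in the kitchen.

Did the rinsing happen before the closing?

The narrative orders the closing before the rinsing.

no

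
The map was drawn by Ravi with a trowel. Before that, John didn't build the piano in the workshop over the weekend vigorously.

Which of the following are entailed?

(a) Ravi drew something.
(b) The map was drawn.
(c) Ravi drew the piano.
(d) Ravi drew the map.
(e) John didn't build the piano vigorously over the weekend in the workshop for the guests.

(a) Entailed — every conjunct here is already in the original drawing event.
(b) Entailed — the original entails any weakening of itself; this just drops 'with a trowel' and generalizes the agent.
(c) Not entailed — Ravi drew the map, not the piano; the piano belongs to the building event.
(d) Entailed — the original entails any weakening of itself; this just drops 'with a trowel'.
(e) Entailed — under negation, adding a further restriction is entailed: if no such building event occurred, none occurred for the guests either.

(a), (b), (d), (e)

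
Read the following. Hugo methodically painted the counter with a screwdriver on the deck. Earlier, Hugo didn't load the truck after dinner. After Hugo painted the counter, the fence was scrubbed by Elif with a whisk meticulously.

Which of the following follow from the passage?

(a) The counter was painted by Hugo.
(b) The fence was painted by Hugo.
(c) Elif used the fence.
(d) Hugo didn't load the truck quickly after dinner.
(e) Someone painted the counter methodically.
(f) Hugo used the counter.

(a), (d), (e)

(a) Entailed — this follows by dropping conjuncts from the painting event's description.
(b) Not entailed — Hugo painted the counter, not the fence; the fence belongs to the scrubbing event.
(c) Not entailed — the fence is the patient, not an instrument — Elif used a whisk.
(d) Entailed — under negation, adding a further restriction is entailed: if no such loading event occurred, none occurred quickly either.
(e) Entailed — the original entails any weakening of itself; this just drops 'with a screwdriver', 'on the deck' and generalizes the agent.
(f) Not entailed — the counter is the patient, not an instrument — Hugo used a screwdriver.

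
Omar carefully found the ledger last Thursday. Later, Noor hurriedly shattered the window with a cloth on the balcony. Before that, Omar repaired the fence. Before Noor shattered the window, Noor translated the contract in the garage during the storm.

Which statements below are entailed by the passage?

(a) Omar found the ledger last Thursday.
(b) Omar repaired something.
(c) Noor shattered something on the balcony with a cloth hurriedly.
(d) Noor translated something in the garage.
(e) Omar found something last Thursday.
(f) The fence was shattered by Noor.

(a), (b), (c), (d), (e)

(a) Entailed — this follows by dropping conjuncts from the finding event's description.
(b) Entailed — the original entails any weakening of itself; this just generalizes the patient.
(c) Entailed — the original entails any weakening of itself; this just generalizes the patient.
(d) Entailed — the original entails any weakening of itself; this just drops 'during the storm' and generalizes the patient.
(e) Entailed — every conjunct here is already in the original finding event.
(f) Not entailed — Noor shattered the window, not the fence; the fence belongs to the repairing event.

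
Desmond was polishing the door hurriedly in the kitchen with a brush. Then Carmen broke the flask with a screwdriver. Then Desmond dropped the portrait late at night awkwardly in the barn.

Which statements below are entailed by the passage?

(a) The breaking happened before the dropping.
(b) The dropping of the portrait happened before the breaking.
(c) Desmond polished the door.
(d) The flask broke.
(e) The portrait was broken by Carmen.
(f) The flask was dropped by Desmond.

(a) Entailed — the narrative places the breaking before the dropping.
(b) Not entailed — the narrative places the breaking before the dropping, not after.
(c) Entailed — 'polish' is an activity; 'was polishing' entails that some polishing happened, so 'polished' holds.
(d) Entailed — 'Carmen broke the flask' is causative; it entails the inchoative 'the flask broke'.
(e) Not entailed — Carmen broke the flask, not the portrait; the portrait belongs to the dropping event.
(f) Not entailed — Desmond dropped the portrait, not the flask; the flask belongs to the breaking event.

(a), (c), (d)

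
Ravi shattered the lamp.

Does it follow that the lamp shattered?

yes

'Ravi shattered the lamp' is the causative; it entails the inchoative 'the lamp shattered'.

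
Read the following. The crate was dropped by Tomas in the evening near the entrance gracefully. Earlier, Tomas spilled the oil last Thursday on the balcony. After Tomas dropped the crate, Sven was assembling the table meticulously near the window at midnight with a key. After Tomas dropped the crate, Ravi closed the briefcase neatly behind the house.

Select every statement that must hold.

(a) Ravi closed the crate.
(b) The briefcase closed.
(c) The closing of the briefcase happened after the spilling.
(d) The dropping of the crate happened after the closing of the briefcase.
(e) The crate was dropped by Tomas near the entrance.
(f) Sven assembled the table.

(b), (c), (e)

(a) Not entailed — Ravi closed the briefcase, not the crate; the crate belongs to the dropping event.
(b) Entailed — 'Ravi closed the briefcase' is causative; it entails the inchoative 'the briefcase closed'.
(c) Entailed — the narrative places the spilling before the closing.
(d) Not entailed — the narrative places the dropping before the closing, not after.
(e) Entailed — this follows by dropping conjuncts from the dropping event's description.
(f) Not entailed — 'was assembling' is progressive on an accomplishment; it does not entail the completed 'assembled'.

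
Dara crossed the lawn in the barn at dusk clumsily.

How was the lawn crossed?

'clumsily' marks the manner of the crossing event.

clumsily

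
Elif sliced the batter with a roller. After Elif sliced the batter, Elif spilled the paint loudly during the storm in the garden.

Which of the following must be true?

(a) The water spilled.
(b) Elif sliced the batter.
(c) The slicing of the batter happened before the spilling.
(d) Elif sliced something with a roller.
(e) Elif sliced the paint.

(a) Not entailed — the paint is what spilled, not the water.
(b) Entailed — dropping 'with a roller' leaves a sub-description the original still satisfies.
(c) Entailed — the narrative places the slicing before the spilling.
(d) Entailed — the original entails any weakening of itself; this just generalizes the patient.
(e) Not entailed — Elif sliced the batter, not the paint; the paint belongs to the spilling event.

(b), (c), (d)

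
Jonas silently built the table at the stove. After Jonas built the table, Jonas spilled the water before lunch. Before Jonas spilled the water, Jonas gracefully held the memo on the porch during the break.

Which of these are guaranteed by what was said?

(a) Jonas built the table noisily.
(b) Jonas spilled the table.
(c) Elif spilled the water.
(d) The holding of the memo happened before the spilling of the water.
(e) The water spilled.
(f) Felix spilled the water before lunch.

(d), (e)

(a) Not entailed — 'noisily' adds a manner not in (and inconsistent with) the original.
(b) Not entailed — Jonas spilled the water, not the table; the table belongs to the building event.
(c) Not entailed — the passage has Jonas spilling the water, not Elif.
(d) Entailed — the narrative places the holding before the spilling.
(e) Entailed — 'Jonas spilled the water' is causative; it entails the inchoative 'the water spilled'.
(f) Not entailed — the passage has Jonas spilling the water, not Felix.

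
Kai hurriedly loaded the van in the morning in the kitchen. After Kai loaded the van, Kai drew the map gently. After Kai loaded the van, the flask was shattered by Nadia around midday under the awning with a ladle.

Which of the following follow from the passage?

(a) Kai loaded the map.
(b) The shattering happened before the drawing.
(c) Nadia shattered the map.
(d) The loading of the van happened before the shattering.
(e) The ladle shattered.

(d)

(a) Not entailed — Kai loaded the van, not the map; the map belongs to the drawing event.
(b) Not entailed — the narrative doesn't order the shattering relative to the drawing.
(c) Not entailed — Nadia shattered the flask, not the map; the map belongs to the drawing event.
(d) Entailed — the narrative places the loading before the shattering.
(e) Not entailed — the flask is what shattered, not the ladle.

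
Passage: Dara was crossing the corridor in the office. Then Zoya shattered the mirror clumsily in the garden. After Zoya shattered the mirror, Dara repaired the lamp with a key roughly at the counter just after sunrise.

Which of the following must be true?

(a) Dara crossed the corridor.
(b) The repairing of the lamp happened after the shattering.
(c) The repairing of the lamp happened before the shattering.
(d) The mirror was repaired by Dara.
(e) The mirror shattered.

(b), (e)

(a) Not entailed — 'was crossing' is progressive on an accomplishment; it does not entail the completed 'crossed'.
(b) Entailed — the narrative places the shattering before the repairing.
(c) Not entailed — the narrative places the shattering before the repairing, not after.
(d) Not entailed — Dara repaired the lamp, not the mirror; the mirror belongs to the shattering event.
(e) Entailed — 'Zoya shattered the mirror' is causative; it entails the inchoative 'the mirror shattered'.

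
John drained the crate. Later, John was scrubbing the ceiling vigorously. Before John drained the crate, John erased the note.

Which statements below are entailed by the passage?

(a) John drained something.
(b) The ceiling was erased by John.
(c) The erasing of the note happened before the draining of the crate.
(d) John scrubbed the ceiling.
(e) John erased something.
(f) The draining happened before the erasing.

(a), (c), (d), (e)

(a) Entailed — the original entails any weakening of itself; this just generalizes the patient.
(b) Not entailed — John erased the note, not the ceiling; the ceiling belongs to the scrubbing event.
(c) Entailed — the narrative places the erasing before the draining.
(d) Entailed — 'scrub' is an activity; 'was scrubbing' entails that some scrubbing happened, so 'scrubbed' holds.
(e) Entailed — this follows by dropping conjuncts from the erasing event's description.
(f) Not entailed — the narrative places the erasing before the draining, not after.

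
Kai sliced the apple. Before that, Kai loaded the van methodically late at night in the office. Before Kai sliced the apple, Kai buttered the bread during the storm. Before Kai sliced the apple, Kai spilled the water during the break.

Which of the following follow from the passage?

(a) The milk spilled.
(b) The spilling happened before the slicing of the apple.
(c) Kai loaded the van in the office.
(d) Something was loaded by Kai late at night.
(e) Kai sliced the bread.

(a) Not entailed — the water is what spilled, not the milk.
(b) Entailed — the narrative places the spilling before the slicing.
(c) Entailed — the original entails any weakening of itself; this just drops 'late at night', 'methodically'.
(d) Entailed — dropping 'in the office', 'methodically' and generalizing the patient leaves a sub-description the original still satisfies.
(e) Not entailed — Kai sliced the apple, not the bread; the bread belongs to the buttering event.

(b), (c), (d)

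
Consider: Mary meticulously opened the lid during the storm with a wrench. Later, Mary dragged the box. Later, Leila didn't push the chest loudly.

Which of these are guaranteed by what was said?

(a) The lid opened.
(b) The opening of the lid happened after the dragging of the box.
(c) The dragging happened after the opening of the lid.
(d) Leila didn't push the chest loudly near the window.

(a) Entailed — 'Mary opened the lid' is causative; it entails the inchoative 'the lid opened'.
(b) Not entailed — the narrative places the opening before the dragging, not after.
(c) Entailed — the narrative places the opening before the dragging.
(d) Entailed — under negation, adding a further restriction is entailed: if no such pushing event occurred, none occurred near the window either.

(a), (c), (d)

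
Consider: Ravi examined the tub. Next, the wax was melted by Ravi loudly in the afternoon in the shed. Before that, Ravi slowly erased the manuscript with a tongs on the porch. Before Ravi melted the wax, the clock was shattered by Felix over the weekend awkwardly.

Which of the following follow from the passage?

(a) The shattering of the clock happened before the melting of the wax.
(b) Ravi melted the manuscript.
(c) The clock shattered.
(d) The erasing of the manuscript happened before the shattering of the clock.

(a), (c)

(a) Entailed — the narrative places the shattering before the melting.
(b) Not entailed — Ravi melted the wax, not the manuscript; the manuscript belongs to the erasing event.
(c) Entailed — 'Felix shattered the clock' is causative; it entails the inchoative 'the clock shattered'.
(d) Not entailed — the narrative doesn't order the erasing relative to the shattering.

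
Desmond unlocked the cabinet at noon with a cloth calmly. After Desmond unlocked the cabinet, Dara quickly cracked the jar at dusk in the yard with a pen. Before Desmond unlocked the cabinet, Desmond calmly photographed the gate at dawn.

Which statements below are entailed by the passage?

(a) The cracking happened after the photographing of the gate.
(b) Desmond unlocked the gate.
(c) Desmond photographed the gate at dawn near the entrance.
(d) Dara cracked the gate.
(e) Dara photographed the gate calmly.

(a) Entailed — the narrative places the photographing before the cracking.
(b) Not entailed — Desmond unlocked the cabinet, not the gate; the gate belongs to the photographing event.
(c) Not entailed — 'near the entrance' adds information not in the original event.
(d) Not entailed — Dara cracked the jar, not the gate; the gate belongs to the photographing event.
(e) Not entailed — the passage has Desmond photographing the gate, not Dara.

(a)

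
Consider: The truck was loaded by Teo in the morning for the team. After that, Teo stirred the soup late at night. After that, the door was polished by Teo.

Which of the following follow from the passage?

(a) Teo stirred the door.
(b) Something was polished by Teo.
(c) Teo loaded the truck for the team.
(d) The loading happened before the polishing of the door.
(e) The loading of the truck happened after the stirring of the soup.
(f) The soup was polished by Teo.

(b), (c), (d)

(a) Not entailed — Teo stirred the soup, not the door; the door belongs to the polishing event.
(b) Entailed — every conjunct here is already in the original polishing event.
(c) Entailed — every conjunct here is already in the original loading event.
(d) Entailed — the narrative places the loading before the polishing.
(e) Not entailed — the narrative places the loading before the stirring, not after.
(f) Not entailed — Teo polished the door, not the soup; the soup belongs to the stirring event.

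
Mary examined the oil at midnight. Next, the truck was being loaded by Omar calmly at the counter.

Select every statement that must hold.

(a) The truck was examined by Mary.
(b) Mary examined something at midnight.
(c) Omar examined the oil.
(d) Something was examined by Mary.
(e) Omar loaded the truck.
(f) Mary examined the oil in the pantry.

(a) Not entailed — Mary examined the oil, not the truck; the truck belongs to the loading event.
(b) Entailed — every conjunct here is already in the original examining event.
(c) Not entailed — the passage has Mary examining the oil, not Omar.
(d) Entailed — this follows by dropping conjuncts from the examining event's description.
(e) Not entailed — 'was loading' is progressive on an accomplishment; it does not entail the completed 'loaded'.
(f) Not entailed — 'in the pantry' adds information not in the original event.

(b), (d)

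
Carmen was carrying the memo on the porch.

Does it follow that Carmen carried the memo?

'carry' is atelic; if Carmen was carrying the memo, then Carmen carried the memo (for some time).

yes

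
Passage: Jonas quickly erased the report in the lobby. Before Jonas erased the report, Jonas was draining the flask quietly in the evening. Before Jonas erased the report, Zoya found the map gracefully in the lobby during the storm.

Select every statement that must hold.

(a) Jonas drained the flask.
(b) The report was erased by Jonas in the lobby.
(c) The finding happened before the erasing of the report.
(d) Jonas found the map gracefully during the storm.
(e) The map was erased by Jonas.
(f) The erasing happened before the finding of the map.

(b), (c)

(a) Not entailed — 'was draining' is progressive on an accomplishment; it does not entail the completed 'drained'.
(b) Entailed — this follows by dropping conjuncts from the erasing event's description.
(c) Entailed — the narrative places the finding before the erasing.
(d) Not entailed — the passage has Zoya finding the map, not Jonas.
(e) Not entailed — Jonas erased the report, not the map; the map belongs to the finding event.
(f) Not entailed — the narrative places the finding before the erasing, not after.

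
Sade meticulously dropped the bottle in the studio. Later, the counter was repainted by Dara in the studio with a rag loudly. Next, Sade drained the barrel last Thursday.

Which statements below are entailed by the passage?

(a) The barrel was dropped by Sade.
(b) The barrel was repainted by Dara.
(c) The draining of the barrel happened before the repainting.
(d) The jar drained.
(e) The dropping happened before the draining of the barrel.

(a) Not entailed — Sade dropped the bottle, not the barrel; the barrel belongs to the draining event.
(b) Not entailed — Dara repainted the counter, not the barrel; the barrel belongs to the draining event.
(c) Not entailed — the narrative places the repainting before the draining, not after.
(d) Not entailed — the barrel is what drained, not the jar.
(e) Entailed — the narrative places the dropping before the draining.

(e)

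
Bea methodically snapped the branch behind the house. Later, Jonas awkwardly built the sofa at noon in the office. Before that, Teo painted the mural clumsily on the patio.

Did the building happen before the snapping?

no

The narrative orders the snapping before the building.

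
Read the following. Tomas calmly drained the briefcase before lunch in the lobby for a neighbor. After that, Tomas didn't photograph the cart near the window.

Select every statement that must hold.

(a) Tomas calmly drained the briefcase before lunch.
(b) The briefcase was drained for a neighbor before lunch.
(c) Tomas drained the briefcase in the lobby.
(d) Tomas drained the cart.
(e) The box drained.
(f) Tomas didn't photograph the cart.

(a), (b), (c)

(a) Entailed — dropping 'in the lobby', 'for a neighbor' leaves a sub-description the original still satisfies.
(b) Entailed — this follows by dropping conjuncts from the draining event's description.
(c) Entailed — dropping 'before lunch', 'for a neighbor', 'calmly' leaves a sub-description the original still satisfies.
(d) Not entailed — Tomas drained the briefcase, not the cart; the cart belongs to the photographing event.
(e) Not entailed — the briefcase is what drained, not the box.
(f) Not entailed — dropping 'near the window' under negation is not valid — the original leaves open that Tomas photographed the cart some other way.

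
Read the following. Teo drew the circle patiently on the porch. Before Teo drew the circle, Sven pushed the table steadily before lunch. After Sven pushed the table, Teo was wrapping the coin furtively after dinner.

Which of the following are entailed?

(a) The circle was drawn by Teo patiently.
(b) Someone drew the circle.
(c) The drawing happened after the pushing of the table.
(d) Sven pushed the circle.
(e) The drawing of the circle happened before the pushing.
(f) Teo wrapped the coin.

(a) Entailed — dropping 'on the porch' leaves a sub-description the original still satisfies.
(b) Entailed — the original entails any weakening of itself; this just drops 'patiently', 'on the porch' and generalizes the agent.
(c) Entailed — the narrative places the pushing before the drawing.
(d) Not entailed — Sven pushed the table, not the circle; the circle belongs to the drawing event.
(e) Not entailed — the narrative places the pushing before the drawing, not after.
(f) Not entailed — 'was wrapping' is progressive on an accomplishment; it does not entail the completed 'wrapped'.

(a), (b), (c)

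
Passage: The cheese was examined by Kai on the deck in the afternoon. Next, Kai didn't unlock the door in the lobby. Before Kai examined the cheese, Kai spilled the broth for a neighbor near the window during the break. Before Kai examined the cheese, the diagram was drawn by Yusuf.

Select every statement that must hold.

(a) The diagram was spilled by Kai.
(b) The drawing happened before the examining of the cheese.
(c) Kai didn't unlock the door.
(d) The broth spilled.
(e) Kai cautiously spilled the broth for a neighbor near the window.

(b), (d)

(a) Not entailed — Kai spilled the broth, not the diagram; the diagram belongs to the drawing event.
(b) Entailed — the narrative places the drawing before the examining.
(c) Not entailed — dropping 'in the lobby' under negation is not valid — the original leaves open that Kai unlocked the door some other way.
(d) Entailed — 'Kai spilled the broth' is causative; it entails the inchoative 'the broth spilled'.
(e) Not entailed — 'cautiously' adds information not in the original event.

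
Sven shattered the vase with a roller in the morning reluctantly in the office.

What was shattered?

'the vase' marks the patient of the shattering event.

the vase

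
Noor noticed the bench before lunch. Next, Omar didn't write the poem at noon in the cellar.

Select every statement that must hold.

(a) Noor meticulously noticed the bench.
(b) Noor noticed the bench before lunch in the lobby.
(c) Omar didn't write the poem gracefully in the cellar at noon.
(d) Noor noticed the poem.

(c)

(a) Not entailed — 'meticulously' adds information not in the original event.
(b) Not entailed — 'in the lobby' adds information not in the original event.
(c) Entailed — under negation, adding a further restriction is entailed: if no such writing event occurred, none occurred gracefully either.
(d) Not entailed — Noor noticed the bench, not the poem; the poem belongs to the writing event.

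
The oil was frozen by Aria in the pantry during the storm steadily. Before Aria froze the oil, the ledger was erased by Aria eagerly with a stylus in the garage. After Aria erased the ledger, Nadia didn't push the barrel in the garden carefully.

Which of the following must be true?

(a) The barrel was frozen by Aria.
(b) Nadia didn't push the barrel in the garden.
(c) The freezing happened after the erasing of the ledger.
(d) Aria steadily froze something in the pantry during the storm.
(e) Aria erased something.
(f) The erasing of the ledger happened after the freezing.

(c), (d), (e)

(a) Not entailed — Aria froze the oil, not the barrel; the barrel belongs to the pushing event.
(b) Not entailed — dropping 'carefully' under negation is not valid — the original leaves open that Nadia pushed the barrel some other way.
(c) Entailed — the narrative places the erasing before the freezing.
(d) Entailed — every conjunct here is already in the original freezing event.
(e) Entailed — this follows by dropping conjuncts from the erasing event's description.
(f) Not entailed — the narrative places the erasing before the freezing, not after.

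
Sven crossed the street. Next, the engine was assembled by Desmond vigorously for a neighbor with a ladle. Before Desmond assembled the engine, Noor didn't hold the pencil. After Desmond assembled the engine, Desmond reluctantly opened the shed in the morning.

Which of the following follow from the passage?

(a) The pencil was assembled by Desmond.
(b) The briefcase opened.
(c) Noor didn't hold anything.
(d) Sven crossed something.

(a) Not entailed — Desmond assembled the engine, not the pencil; the pencil belongs to the holding event.
(b) Not entailed — the shed is what opened, not the briefcase.
(c) Not entailed — the original only denies this specific event; Noor may have held something else.
(d) Entailed — this follows by dropping conjuncts from the crossing event's description.

(d)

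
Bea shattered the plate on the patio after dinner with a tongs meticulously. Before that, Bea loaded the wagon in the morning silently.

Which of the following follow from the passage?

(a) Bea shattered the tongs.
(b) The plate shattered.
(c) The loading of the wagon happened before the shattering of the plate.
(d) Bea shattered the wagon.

(b), (c)

(a) Not entailed — the tongs is the instrument, not what was shattered.
(b) Entailed — 'Bea shattered the plate' is causative; it entails the inchoative 'the plate shattered'.
(c) Entailed — the narrative places the loading before the shattering.
(d) Not entailed — Bea shattered the plate, not the wagon; the wagon belongs to the loading event.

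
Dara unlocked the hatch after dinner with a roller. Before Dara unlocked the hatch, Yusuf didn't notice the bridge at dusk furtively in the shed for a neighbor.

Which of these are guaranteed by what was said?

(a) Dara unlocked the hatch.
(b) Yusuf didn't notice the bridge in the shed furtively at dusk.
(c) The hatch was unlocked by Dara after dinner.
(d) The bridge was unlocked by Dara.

(a) Entailed — the original entails any weakening of itself; this just drops 'with a roller', 'after dinner'.
(b) Not entailed — dropping 'for a neighbor' under negation is not valid — the original leaves open that Yusuf noticed the bridge some other way.
(c) Entailed — dropping 'with a roller' leaves a sub-description the original still satisfies.
(d) Not entailed — Dara unlocked the hatch, not the bridge; the bridge belongs to the noticing event.

(a), (c)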